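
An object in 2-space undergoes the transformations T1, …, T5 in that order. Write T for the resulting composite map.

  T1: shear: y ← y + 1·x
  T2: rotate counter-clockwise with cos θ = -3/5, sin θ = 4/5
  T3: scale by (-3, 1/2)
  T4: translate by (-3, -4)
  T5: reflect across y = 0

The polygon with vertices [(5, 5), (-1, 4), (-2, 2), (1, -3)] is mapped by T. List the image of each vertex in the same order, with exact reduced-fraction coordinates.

image vertices: (30, 5), (12/5, 53/10), (-33/5, 24/5), (-6, 3)

T1 shear: y ← y + 1·x: (5, 5) → (5, 10); (-1, 4) → (-1, 3); (-2, 2) → (-2, 0); (1, -3) → (1, -2)
T2 rotate counter-clockwise with cos θ = -3/5, sin θ = 4/5: (5, 10) → (-11, -2); (-1, 3) → (-9/5, -13/5); (-2, 0) → (6/5, -8/5); (1, -2) → (1, 2)
T3 scale by (-3, 1/2): (-11, -2) → (33, -1); (-9/5, -13/5) → (27/5, -13/10); (6/5, -8/5) → (-18/5, -4/5); (1, 2) → (-3, 1)
T4 translate by (-3, -4): (33, -1) → (30, -5); (27/5, -13/10) → (12/5, -53/10); (-18/5, -4/5) → (-33/5, -24/5); (-3, 1) → (-6, -3)
T5 reflect across y = 0: (30, -5) → (30, 5); (12/5, -53/10) → (12/5, 53/10); (-33/5, -24/5) → (-33/5, 24/5); (-6, -3) → (-6, 3)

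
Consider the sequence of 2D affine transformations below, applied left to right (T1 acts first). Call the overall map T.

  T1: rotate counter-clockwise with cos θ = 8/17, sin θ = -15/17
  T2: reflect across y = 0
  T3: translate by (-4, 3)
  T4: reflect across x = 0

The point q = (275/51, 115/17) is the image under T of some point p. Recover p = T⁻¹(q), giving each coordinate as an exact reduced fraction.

p = (8/3, -3)

T1 = [8/17 15/17 0; -15/17 8/17 0; 0 0 1]
T2·T1 = [8/17 15/17 0; 15/17 -8/17 0; 0 0 1]
T3·…·T1 = [8/17 15/17 -4; 15/17 -8/17 3; 0 0 1]
T4·…·T1 = [-8/17 -15/17 4; 15/17 -8/17 3; 0 0 1]
det M = 1; M⁻¹ = [-8/17 15/17 -13/17; -15/17 -8/17 84/17; 0 0 1]
M⁻¹ · (275/51, 115/17)ᵀ = (8/3, -3)ᵀ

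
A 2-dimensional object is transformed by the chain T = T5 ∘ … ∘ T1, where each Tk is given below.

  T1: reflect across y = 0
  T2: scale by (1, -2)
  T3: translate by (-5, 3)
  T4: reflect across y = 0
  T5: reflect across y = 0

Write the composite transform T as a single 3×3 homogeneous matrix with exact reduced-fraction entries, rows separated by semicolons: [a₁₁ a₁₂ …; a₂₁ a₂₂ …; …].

T1 = [1 0 0; 0 -1 0; 0 0 1]
T2·T1 = [1 0 0; 0 2 0; 0 0 1]
T3·…·T1 = [1 0 -5; 0 2 3; 0 0 1]
T4·…·T1 = [1 0 -5; 0 -2 -3; 0 0 1]
T5·…·T1 = [1 0 -5; 0 2 3; 0 0 1]

T = [1 0 -5; 0 2 3; 0 0 1]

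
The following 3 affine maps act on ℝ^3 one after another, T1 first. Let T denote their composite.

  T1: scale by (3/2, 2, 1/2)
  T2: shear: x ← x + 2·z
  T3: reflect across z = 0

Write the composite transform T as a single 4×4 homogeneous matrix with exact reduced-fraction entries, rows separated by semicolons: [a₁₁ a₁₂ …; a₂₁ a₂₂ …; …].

T1 = [3/2 0 0 0; 0 2 0 0; 0 0 1/2 0; 0 0 0 1]
T2·T1 = [3/2 0 1 0; 0 2 0 0; 0 0 1/2 0; 0 0 0 1]
T3·…·T1 = [3/2 0 1 0; 0 2 0 0; 0 0 -1/2 0; 0 0 0 1]

T = [3/2 0 1 0; 0 2 0 0; 0 0 -1/2 0; 0 0 0 1]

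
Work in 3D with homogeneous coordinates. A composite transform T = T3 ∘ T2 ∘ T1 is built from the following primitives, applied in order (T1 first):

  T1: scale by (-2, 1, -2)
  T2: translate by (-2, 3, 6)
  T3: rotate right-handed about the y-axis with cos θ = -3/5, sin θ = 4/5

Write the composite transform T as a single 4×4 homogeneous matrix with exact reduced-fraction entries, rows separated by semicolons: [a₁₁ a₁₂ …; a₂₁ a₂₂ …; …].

T1 = [-2 0 0 0; 0 1 0 0; 0 0 -2 0; 0 0 0 1]
T2·T1 = [-2 0 0 -2; 0 1 0 3; 0 0 -2 6; 0 0 0 1]
T3·…·T1 = [6/5 0 -8/5 6; 0 1 0 3; 8/5 0 6/5 -2; 0 0 0 1]

T = [6/5 0 -8/5 6; 0 1 0 3; 8/5 0 6/5 -2; 0 0 0 1]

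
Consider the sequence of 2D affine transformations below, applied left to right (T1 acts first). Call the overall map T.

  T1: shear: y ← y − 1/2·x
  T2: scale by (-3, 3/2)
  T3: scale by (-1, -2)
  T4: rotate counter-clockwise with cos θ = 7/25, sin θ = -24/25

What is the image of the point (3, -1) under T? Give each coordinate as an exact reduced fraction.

T1 shear: y ← y − 1/2·x: (3, -1) → (3, -5/2)
T2 scale by (-3, 3/2): (3, -5/2) → (-9, -15/4)
T3 scale by (-1, -2): (-9, -15/4) → (9, 15/2)
T4 rotate counter-clockwise with cos θ = 7/25, sin θ = -24/25: (9, 15/2) → (243/25, -327/50)

T(p) = (243/25, -327/50)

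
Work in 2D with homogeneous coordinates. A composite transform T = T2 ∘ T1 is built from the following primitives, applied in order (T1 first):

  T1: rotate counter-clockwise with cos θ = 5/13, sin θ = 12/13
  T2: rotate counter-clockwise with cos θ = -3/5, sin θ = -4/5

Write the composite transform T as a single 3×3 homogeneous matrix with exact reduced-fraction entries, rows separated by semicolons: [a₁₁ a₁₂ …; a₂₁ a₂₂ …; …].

T1 = [5/13 -12/13 0; 12/13 5/13 0; 0 0 1]
T2·T1 = [33/65 56/65 0; -56/65 33/65 0; 0 0 1]

T = [33/65 56/65 0; -56/65 33/65 0; 0 0 1]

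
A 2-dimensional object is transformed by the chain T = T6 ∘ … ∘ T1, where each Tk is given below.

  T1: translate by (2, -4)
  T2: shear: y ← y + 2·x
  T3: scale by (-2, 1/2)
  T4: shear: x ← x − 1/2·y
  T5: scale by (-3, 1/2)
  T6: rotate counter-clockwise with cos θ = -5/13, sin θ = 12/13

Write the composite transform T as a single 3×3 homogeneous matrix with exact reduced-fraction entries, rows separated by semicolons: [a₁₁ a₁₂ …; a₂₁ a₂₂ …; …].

T = [-87/26 -27/52 -60/13; 175/26 31/52 144/13; 0 0 1]

T1 = [1 0 2; 0 1 -4; 0 0 1]
T2·T1 = [1 0 2; 2 1 0; 0 0 1]
T3·…·T1 = [-2 0 -4; 1 1/2 0; 0 0 1]
T4·…·T1 = [-5/2 -1/4 -4; 1 1/2 0; 0 0 1]
T5·…·T1 = [15/2 3/4 12; 1/2 1/4 0; 0 0 1]
T6·…·T1 = [-87/26 -27/52 -60/13; 175/26 31/52 144/13; 0 0 1]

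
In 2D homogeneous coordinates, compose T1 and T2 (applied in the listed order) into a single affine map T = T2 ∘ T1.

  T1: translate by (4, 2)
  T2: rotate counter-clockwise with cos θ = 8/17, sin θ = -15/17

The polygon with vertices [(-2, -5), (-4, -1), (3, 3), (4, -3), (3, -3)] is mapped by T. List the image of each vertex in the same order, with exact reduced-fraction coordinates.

image vertices: (-29/17, -54/17), (15/17, 8/17), (131/17, -65/17), (49/17, -128/17), (41/17, -113/17)

T1 translate by (4, 2): (-2, -5) → (2, -3); (-4, -1) → (0, 1); (3, 3) → (7, 5); (4, -3) → (8, -1); (3, -3) → (7, -1)
T2 rotate counter-clockwise with cos θ = 8/17, sin θ = -15/17: (2, -3) → (-29/17, -54/17); (0, 1) → (15/17, 8/17); (7, 5) → (131/17, -65/17); (8, -1) → (49/17, -128/17); (7, -1) → (41/17, -113/17)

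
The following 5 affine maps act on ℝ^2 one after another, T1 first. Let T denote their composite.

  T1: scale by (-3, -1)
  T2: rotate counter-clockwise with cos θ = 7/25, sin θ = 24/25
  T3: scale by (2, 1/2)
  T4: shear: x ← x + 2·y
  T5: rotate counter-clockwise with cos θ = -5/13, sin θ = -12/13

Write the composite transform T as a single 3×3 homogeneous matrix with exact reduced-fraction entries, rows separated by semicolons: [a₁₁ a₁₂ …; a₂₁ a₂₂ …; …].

T = [138/325 -19/25 0; 1548/325 -73/50 0; 0 0 1]

T1 = [-3 0 0; 0 -1 0; 0 0 1]
T2·T1 = [-21/25 24/25 0; -72/25 -7/25 0; 0 0 1]
T3·…·T1 = [-42/25 48/25 0; -36/25 -7/50 0; 0 0 1]
T4·…·T1 = [-114/25 41/25 0; -36/25 -7/50 0; 0 0 1]
T5·…·T1 = [138/325 -19/25 0; 1548/325 -73/50 0; 0 0 1]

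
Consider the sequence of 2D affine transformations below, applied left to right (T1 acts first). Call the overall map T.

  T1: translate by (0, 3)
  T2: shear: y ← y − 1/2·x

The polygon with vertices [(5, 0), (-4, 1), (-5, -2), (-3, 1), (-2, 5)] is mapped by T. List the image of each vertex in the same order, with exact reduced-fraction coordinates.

T1 translate by (0, 3): (5, 0) → (5, 3); (-4, 1) → (-4, 4); (-5, -2) → (-5, 1); (-3, 1) → (-3, 4); (-2, 5) → (-2, 8)
T2 shear: y ← y − 1/2·x: (5, 3) → (5, 1/2); (-4, 4) → (-4, 6); (-5, 1) → (-5, 7/2); (-3, 4) → (-3, 11/2); (-2, 8) → (-2, 9)

image vertices: (5, 1/2), (-4, 6), (-5, 7/2), (-3, 11/2), (-2, 9)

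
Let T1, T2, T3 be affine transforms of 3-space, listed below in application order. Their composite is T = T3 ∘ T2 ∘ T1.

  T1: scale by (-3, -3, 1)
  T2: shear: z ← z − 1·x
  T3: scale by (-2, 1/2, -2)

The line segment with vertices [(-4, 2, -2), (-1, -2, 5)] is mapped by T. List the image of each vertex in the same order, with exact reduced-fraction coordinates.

T1 scale by (-3, -3, 1): (-4, 2, -2) → (12, -6, -2); (-1, -2, 5) → (3, 6, 5)
T2 shear: z ← z − 1·x: (12, -6, -2) → (12, -6, -14); (3, 6, 5) → (3, 6, 2)
T3 scale by (-2, 1/2, -2): (12, -6, -14) → (-24, -3, 28); (3, 6, 2) → (-6, 3, -4)

image vertices: (-24, -3, 28), (-6, 3, -4)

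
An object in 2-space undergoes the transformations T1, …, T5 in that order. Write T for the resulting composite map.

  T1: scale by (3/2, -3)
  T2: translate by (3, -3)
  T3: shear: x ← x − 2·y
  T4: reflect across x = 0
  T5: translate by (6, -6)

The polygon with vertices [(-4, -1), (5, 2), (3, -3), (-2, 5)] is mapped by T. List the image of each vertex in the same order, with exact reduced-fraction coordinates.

T1 scale by (3/2, -3): (-4, -1) → (-6, 3); (5, 2) → (15/2, -6); (3, -3) → (9/2, 9); (-2, 5) → (-3, -15)
T2 translate by (3, -3): (-6, 3) → (-3, 0); (15/2, -6) → (21/2, -9); (9/2, 9) → (15/2, 6); (-3, -15) → (0, -18)
T3 shear: x ← x − 2·y: (-3, 0) → (-3, 0); (21/2, -9) → (57/2, -9); (15/2, 6) → (-9/2, 6); (0, -18) → (36, -18)
T4 reflect across x = 0: (-3, 0) → (3, 0); (57/2, -9) → (-57/2, -9); (-9/2, 6) → (9/2, 6); (36, -18) → (-36, -18)
T5 translate by (6, -6): (3, 0) → (9, -6); (-57/2, -9) → (-45/2, -15); (9/2, 6) → (21/2, 0); (-36, -18) → (-30, -24)

image vertices: (9, -6), (-45/2, -15), (21/2, 0), (-30, -24)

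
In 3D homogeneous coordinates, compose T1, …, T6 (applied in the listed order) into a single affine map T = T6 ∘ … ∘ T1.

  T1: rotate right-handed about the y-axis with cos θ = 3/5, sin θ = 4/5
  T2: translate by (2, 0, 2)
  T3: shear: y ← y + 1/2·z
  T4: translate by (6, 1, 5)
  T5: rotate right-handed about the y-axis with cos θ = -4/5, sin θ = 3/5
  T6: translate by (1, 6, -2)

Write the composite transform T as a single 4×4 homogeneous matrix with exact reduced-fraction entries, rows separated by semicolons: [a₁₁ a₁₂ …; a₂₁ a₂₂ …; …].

T = [-24/25 0 -7/25 -6/5; -2/5 1 3/10 8; 7/25 0 -24/25 -62/5; 0 0 0 1]

T1 = [3/5 0 4/5 0; 0 1 0 0; -4/5 0 3/5 0; 0 0 0 1]
T2·T1 = [3/5 0 4/5 2; 0 1 0 0; -4/5 0 3/5 2; 0 0 0 1]
T3·…·T1 = [3/5 0 4/5 2; -2/5 1 3/10 1; -4/5 0 3/5 2; 0 0 0 1]
T4·…·T1 = [3/5 0 4/5 8; -2/5 1 3/10 2; -4/5 0 3/5 7; 0 0 0 1]
T5·…·T1 = [-24/25 0 -7/25 -11/5; -2/5 1 3/10 2; 7/25 0 -24/25 -52/5; 0 0 0 1]
T6·…·T1 = [-24/25 0 -7/25 -6/5; -2/5 1 3/10 8; 7/25 0 -24/25 -62/5; 0 0 0 1]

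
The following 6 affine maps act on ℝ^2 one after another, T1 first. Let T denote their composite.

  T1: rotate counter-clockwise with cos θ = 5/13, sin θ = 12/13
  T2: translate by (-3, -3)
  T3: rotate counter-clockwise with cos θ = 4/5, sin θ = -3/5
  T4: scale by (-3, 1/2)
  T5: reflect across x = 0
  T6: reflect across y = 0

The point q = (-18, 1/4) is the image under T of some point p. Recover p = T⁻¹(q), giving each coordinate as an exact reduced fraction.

p = (-3/2, 1)

T1 = [5/13 -12/13 0; 12/13 5/13 0; 0 0 1]
T2·T1 = [5/13 -12/13 -3; 12/13 5/13 -3; 0 0 1]
T3·…·T1 = [56/65 -33/65 -21/5; 33/65 56/65 -3/5; 0 0 1]
T4·…·T1 = [-168/65 99/65 63/5; 33/130 28/65 -3/10; 0 0 1]
T5·…·T1 = [168/65 -99/65 -63/5; 33/130 28/65 -3/10; 0 0 1]
T6·…·T1 = [168/65 -99/65 -63/5; -33/130 -28/65 3/10; 0 0 1]
det M = -3/2; M⁻¹ = [56/195 -66/65 51/13; -11/65 -112/65 -21/13; 0 0 1]
M⁻¹ · (-18, 1/4)ᵀ = (-3/2, 1)ᵀ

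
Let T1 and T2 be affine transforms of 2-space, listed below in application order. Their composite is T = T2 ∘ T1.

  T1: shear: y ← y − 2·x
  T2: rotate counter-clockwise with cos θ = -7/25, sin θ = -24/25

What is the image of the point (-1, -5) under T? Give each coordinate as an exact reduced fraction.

T(p) = (-13/5, 9/5)

T1 shear: y ← y − 2·x: (-1, -5) → (-1, -3)
T2 rotate counter-clockwise with cos θ = -7/25, sin θ = -24/25: (-1, -3) → (-13/5, 9/5)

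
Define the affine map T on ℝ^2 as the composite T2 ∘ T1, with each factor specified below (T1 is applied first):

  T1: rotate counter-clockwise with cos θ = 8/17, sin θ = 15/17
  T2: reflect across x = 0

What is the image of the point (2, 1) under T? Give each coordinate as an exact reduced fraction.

T1 rotate counter-clockwise with cos θ = 8/17, sin θ = 15/17: (2, 1) → (1/17, 38/17)
T2 reflect across x = 0: (1/17, 38/17) → (-1/17, 38/17)

T(p) = (-1/17, 38/17)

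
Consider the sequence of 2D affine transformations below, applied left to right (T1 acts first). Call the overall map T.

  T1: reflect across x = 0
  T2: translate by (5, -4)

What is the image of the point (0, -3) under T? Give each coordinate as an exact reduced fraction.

T1 reflect across x = 0: (0, -3) → (0, -3)
T2 translate by (5, -4): (0, -3) → (5, -7)

T(p) = (5, -7)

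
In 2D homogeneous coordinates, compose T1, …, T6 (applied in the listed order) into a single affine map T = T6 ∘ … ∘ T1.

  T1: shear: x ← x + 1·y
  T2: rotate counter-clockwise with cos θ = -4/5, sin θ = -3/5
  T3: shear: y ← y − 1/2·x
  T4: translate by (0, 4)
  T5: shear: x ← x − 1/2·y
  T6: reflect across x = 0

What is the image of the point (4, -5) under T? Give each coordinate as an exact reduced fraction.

T1 shear: x ← x + 1·y: (4, -5) → (-1, -5)
T2 rotate counter-clockwise with cos θ = -4/5, sin θ = -3/5: (-1, -5) → (-11/5, 23/5)
T3 shear: y ← y − 1/2·x: (-11/5, 23/5) → (-11/5, 57/10)
T4 translate by (0, 4): (-11/5, 57/10) → (-11/5, 97/10)
T5 shear: x ← x − 1/2·y: (-11/5, 97/10) → (-141/20, 97/10)
T6 reflect across x = 0: (-141/20, 97/10) → (141/20, 97/10)

T(p) = (141/20, 97/10)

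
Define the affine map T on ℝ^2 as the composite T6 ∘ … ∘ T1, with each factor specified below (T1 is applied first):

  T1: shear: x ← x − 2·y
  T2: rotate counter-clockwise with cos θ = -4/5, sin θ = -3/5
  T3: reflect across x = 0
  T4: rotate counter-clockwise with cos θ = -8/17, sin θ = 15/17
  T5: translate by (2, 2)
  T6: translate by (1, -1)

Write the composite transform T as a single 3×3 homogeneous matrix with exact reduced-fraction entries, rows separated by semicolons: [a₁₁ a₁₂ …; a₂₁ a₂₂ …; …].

T = [13/85 58/85 3; 84/85 -181/85 1; 0 0 1]

T1 = [1 -2 0; 0 1 0; 0 0 1]
T2·T1 = [-4/5 11/5 0; -3/5 2/5 0; 0 0 1]
T3·…·T1 = [4/5 -11/5 0; -3/5 2/5 0; 0 0 1]
T4·…·T1 = [13/85 58/85 0; 84/85 -181/85 0; 0 0 1]
T5·…·T1 = [13/85 58/85 2; 84/85 -181/85 2; 0 0 1]
T6·…·T1 = [13/85 58/85 3; 84/85 -181/85 1; 0 0 1]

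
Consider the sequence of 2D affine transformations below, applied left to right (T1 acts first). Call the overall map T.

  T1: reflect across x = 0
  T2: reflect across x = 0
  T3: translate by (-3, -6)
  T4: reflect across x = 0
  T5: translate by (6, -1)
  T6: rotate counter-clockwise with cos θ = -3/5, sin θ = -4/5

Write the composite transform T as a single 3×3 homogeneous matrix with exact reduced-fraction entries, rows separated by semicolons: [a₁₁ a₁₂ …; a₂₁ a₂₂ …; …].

T1 = [-1 0 0; 0 1 0; 0 0 1]
T2·T1 = [1 0 0; 0 1 0; 0 0 1]
T3·…·T1 = [1 0 -3; 0 1 -6; 0 0 1]
T4·…·T1 = [-1 0 3; 0 1 -6; 0 0 1]
T5·…·T1 = [-1 0 9; 0 1 -7; 0 0 1]
T6·…·T1 = [3/5 4/5 -11; 4/5 -3/5 -3; 0 0 1]

T = [3/5 4/5 -11; 4/5 -3/5 -3; 0 0 1]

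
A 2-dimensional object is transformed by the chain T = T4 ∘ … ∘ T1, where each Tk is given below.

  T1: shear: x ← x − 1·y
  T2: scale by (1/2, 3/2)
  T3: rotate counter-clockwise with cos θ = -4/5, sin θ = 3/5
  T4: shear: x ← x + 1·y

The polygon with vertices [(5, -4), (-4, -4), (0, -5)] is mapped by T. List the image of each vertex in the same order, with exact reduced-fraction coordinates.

T1 shear: x ← x − 1·y: (5, -4) → (9, -4); (-4, -4) → (0, -4); (0, -5) → (5, -5)
T2 scale by (1/2, 3/2): (9, -4) → (9/2, -6); (0, -4) → (0, -6); (5, -5) → (5/2, -15/2)
T3 rotate counter-clockwise with cos θ = -4/5, sin θ = 3/5: (9/2, -6) → (0, 15/2); (0, -6) → (18/5, 24/5); (5/2, -15/2) → (5/2, 15/2)
T4 shear: x ← x + 1·y: (0, 15/2) → (15/2, 15/2); (18/5, 24/5) → (42/5, 24/5); (5/2, 15/2) → (10, 15/2)

image vertices: (15/2, 15/2), (42/5, 24/5), (10, 15/2)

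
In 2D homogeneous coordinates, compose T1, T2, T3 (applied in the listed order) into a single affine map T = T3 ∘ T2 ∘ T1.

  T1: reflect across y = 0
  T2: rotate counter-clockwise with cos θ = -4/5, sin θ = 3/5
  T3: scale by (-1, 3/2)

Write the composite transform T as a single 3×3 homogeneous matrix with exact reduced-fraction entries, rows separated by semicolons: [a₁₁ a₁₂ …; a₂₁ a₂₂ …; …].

T1 = [1 0 0; 0 -1 0; 0 0 1]
T2·T1 = [-4/5 3/5 0; 3/5 4/5 0; 0 0 1]
T3·…·T1 = [4/5 -3/5 0; 9/10 6/5 0; 0 0 1]

T = [4/5 -3/5 0; 9/10 6/5 0; 0 0 1]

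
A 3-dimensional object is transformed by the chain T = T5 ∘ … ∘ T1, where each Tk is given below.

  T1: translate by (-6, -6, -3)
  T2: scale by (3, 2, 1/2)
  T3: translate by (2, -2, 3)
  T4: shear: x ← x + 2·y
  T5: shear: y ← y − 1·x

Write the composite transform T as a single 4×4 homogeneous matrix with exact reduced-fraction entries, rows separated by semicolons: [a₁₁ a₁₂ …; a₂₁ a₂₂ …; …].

T = [3 4 0 -44; -3 -2 0 30; 0 0 1/2 3/2; 0 0 0 1]

T1 = [1 0 0 -6; 0 1 0 -6; 0 0 1 -3; 0 0 0 1]
T2·T1 = [3 0 0 -18; 0 2 0 -12; 0 0 1/2 -3/2; 0 0 0 1]
T3·…·T1 = [3 0 0 -16; 0 2 0 -14; 0 0 1/2 3/2; 0 0 0 1]
T4·…·T1 = [3 4 0 -44; 0 2 0 -14; 0 0 1/2 3/2; 0 0 0 1]
T5·…·T1 = [3 4 0 -44; -3 -2 0 30; 0 0 1/2 3/2; 0 0 0 1]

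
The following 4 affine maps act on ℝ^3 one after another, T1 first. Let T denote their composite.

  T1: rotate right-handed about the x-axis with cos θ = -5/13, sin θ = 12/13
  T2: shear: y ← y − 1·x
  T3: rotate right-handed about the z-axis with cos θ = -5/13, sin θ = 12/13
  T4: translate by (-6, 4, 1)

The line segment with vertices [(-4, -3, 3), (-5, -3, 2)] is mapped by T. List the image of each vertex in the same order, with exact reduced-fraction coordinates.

image vertices: (-1126/169, -103/169, -38/13), (-1361/169, -384/169, -33/13)

T1 rotate right-handed about the x-axis with cos θ = -5/13, sin θ = 12/13: (-4, -3, 3) → (-4, -21/13, -51/13); (-5, -3, 2) → (-5, -9/13, -46/13)
T2 shear: y ← y − 1·x: (-4, -21/13, -51/13) → (-4, 31/13, -51/13); (-5, -9/13, -46/13) → (-5, 56/13, -46/13)
T3 rotate right-handed about the z-axis with cos θ = -5/13, sin θ = 12/13: (-4, 31/13, -51/13) → (-112/169, -779/169, -51/13); (-5, 56/13, -46/13) → (-347/169, -1060/169, -46/13)
T4 translate by (-6, 4, 1): (-112/169, -779/169, -51/13) → (-1126/169, -103/169, -38/13); (-347/169, -1060/169, -46/13) → (-1361/169, -384/169, -33/13)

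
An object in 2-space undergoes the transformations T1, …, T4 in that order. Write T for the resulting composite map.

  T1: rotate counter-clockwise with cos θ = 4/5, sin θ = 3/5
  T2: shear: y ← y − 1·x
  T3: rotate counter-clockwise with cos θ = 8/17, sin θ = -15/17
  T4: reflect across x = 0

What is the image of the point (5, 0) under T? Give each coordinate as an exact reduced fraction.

T1 rotate counter-clockwise with cos θ = 4/5, sin θ = 3/5: (5, 0) → (4, 3)
T2 shear: y ← y − 1·x: (4, 3) → (4, -1)
T3 rotate counter-clockwise with cos θ = 8/17, sin θ = -15/17: (4, -1) → (1, -4)
T4 reflect across x = 0: (1, -4) → (-1, -4)

T(p) = (-1, -4)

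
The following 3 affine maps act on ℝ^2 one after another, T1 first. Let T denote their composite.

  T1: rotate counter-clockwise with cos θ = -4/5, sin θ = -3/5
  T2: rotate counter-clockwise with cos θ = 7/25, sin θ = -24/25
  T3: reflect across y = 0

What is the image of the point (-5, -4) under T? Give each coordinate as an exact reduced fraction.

T(p) = (32/5, -1/5)

T1 rotate counter-clockwise with cos θ = -4/5, sin θ = -3/5: (-5, -4) → (8/5, 31/5)
T2 rotate counter-clockwise with cos θ = 7/25, sin θ = -24/25: (8/5, 31/5) → (32/5, 1/5)
T3 reflect across y = 0: (32/5, 1/5) → (32/5, -1/5)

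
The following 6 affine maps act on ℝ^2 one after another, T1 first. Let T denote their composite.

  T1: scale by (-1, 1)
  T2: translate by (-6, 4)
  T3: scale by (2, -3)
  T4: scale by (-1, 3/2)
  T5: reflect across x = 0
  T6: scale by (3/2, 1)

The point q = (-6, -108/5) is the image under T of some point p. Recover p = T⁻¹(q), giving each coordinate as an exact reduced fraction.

T1 = [-1 0 0; 0 1 0; 0 0 1]
T2·T1 = [-1 0 -6; 0 1 4; 0 0 1]
T3·…·T1 = [-2 0 -12; 0 -3 -12; 0 0 1]
T4·…·T1 = [2 0 12; 0 -9/2 -18; 0 0 1]
T5·…·T1 = [-2 0 -12; 0 -9/2 -18; 0 0 1]
T6·…·T1 = [-3 0 -18; 0 -9/2 -18; 0 0 1]
det M = 27/2; M⁻¹ = [-1/3 0 -6; 0 -2/9 -4; 0 0 1]
M⁻¹ · (-6, -108/5)ᵀ = (-4, 4/5)ᵀ

p = (-4, 4/5)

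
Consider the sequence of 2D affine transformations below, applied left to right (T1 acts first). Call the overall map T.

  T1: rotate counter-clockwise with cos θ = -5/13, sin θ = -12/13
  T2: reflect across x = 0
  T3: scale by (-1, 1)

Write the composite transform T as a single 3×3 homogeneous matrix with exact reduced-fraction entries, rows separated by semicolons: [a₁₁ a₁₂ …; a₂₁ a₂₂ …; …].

T1 = [-5/13 12/13 0; -12/13 -5/13 0; 0 0 1]
T2·T1 = [5/13 -12/13 0; -12/13 -5/13 0; 0 0 1]
T3·…·T1 = [-5/13 12/13 0; -12/13 -5/13 0; 0 0 1]

T = [-5/13 12/13 0; -12/13 -5/13 0; 0 0 1]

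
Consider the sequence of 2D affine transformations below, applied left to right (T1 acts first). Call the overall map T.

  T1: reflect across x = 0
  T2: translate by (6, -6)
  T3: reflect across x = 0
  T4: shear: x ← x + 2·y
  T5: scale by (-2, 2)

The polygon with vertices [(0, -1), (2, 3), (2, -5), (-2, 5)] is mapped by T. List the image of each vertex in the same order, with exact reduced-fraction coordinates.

image vertices: (40, -14), (20, -6), (52, -22), (20, -2)

T1 reflect across x = 0: (0, -1) → (0, -1); (2, 3) → (-2, 3); (2, -5) → (-2, -5); (-2, 5) → (2, 5)
T2 translate by (6, -6): (0, -1) → (6, -7); (-2, 3) → (4, -3); (-2, -5) → (4, -11); (2, 5) → (8, -1)
T3 reflect across x = 0: (6, -7) → (-6, -7); (4, -3) → (-4, -3); (4, -11) → (-4, -11); (8, -1) → (-8, -1)
T4 shear: x ← x + 2·y: (-6, -7) → (-20, -7); (-4, -3) → (-10, -3); (-4, -11) → (-26, -11); (-8, -1) → (-10, -1)
T5 scale by (-2, 2): (-20, -7) → (40, -14); (-10, -3) → (20, -6); (-26, -11) → (52, -22); (-10, -1) → (20, -2)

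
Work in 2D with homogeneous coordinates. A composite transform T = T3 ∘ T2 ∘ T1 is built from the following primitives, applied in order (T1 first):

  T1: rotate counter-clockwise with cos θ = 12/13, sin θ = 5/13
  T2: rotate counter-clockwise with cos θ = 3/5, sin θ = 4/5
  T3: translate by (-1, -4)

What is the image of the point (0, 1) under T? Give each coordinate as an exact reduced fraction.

T(p) = (-128/65, -244/65)

T1 rotate counter-clockwise with cos θ = 12/13, sin θ = 5/13: (0, 1) → (-5/13, 12/13)
T2 rotate counter-clockwise with cos θ = 3/5, sin θ = 4/5: (-5/13, 12/13) → (-63/65, 16/65)
T3 translate by (-1, -4): (-63/65, 16/65) → (-128/65, -244/65)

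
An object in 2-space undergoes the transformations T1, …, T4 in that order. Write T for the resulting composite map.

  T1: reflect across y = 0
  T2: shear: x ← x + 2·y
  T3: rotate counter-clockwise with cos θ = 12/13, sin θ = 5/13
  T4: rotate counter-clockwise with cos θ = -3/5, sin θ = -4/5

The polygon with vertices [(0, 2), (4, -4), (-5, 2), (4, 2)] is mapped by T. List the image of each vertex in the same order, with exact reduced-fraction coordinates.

T1 reflect across y = 0: (0, 2) → (0, -2); (4, -4) → (4, 4); (-5, 2) → (-5, -2); (4, 2) → (4, -2)
T2 shear: x ← x + 2·y: (0, -2) → (-4, -2); (4, 4) → (12, 4); (-5, -2) → (-9, -2); (4, -2) → (0, -2)
T3 rotate counter-clockwise with cos θ = 12/13, sin θ = 5/13: (-4, -2) → (-38/13, -44/13); (12, 4) → (124/13, 108/13); (-9, -2) → (-98/13, -69/13); (0, -2) → (10/13, -24/13)
T4 rotate counter-clockwise with cos θ = -3/5, sin θ = -4/5: (-38/13, -44/13) → (-62/65, 284/65); (124/13, 108/13) → (12/13, -164/13); (-98/13, -69/13) → (18/65, 599/65); (10/13, -24/13) → (-126/65, 32/65)

image vertices: (-62/65, 284/65), (12/13, -164/13), (18/65, 599/65), (-126/65, 32/65)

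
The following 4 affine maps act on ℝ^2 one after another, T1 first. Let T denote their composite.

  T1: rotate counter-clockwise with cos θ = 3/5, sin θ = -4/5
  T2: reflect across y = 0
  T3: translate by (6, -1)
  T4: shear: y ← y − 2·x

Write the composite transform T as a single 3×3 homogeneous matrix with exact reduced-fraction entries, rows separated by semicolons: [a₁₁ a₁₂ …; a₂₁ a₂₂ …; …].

T1 = [3/5 4/5 0; -4/5 3/5 0; 0 0 1]
T2·T1 = [3/5 4/5 0; 4/5 -3/5 0; 0 0 1]
T3·…·T1 = [3/5 4/5 6; 4/5 -3/5 -1; 0 0 1]
T4·…·T1 = [3/5 4/5 6; -2/5 -11/5 -13; 0 0 1]

T = [3/5 4/5 6; -2/5 -11/5 -13; 0 0 1]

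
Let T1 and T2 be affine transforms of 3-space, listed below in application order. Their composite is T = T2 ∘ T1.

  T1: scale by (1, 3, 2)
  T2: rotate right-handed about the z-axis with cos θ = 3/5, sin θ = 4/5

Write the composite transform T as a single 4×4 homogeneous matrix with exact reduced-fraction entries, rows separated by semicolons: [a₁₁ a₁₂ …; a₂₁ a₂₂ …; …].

T1 = [1 0 0 0; 0 3 0 0; 0 0 2 0; 0 0 0 1]
T2·T1 = [3/5 -12/5 0 0; 4/5 9/5 0 0; 0 0 2 0; 0 0 0 1]

T = [3/5 -12/5 0 0; 4/5 9/5 0 0; 0 0 2 0; 0 0 0 1]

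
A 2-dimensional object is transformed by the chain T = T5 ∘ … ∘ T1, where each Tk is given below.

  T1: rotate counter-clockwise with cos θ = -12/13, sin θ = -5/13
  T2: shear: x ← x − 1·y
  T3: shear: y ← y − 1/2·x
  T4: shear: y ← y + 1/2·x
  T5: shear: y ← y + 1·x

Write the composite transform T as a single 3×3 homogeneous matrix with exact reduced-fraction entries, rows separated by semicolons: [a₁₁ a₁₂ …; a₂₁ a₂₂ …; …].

T1 = [-12/13 5/13 0; -5/13 -12/13 0; 0 0 1]
T2·T1 = [-7/13 17/13 0; -5/13 -12/13 0; 0 0 1]
T3·…·T1 = [-7/13 17/13 0; -3/26 -41/26 0; 0 0 1]
T4·…·T1 = [-7/13 17/13 0; -5/13 -12/13 0; 0 0 1]
T5·…·T1 = [-7/13 17/13 0; -12/13 5/13 0; 0 0 1]

T = [-7/13 17/13 0; -12/13 5/13 0; 0 0 1]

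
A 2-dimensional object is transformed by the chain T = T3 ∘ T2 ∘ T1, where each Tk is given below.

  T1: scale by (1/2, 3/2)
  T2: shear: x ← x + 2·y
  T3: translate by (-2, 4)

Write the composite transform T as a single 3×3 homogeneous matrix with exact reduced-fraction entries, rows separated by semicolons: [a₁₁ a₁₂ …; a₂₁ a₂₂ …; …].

T = [1/2 3 -2; 0 3/2 4; 0 0 1]

T1 = [1/2 0 0; 0 3/2 0; 0 0 1]
T2·T1 = [1/2 3 0; 0 3/2 0; 0 0 1]
T3·…·T1 = [1/2 3 -2; 0 3/2 4; 0 0 1]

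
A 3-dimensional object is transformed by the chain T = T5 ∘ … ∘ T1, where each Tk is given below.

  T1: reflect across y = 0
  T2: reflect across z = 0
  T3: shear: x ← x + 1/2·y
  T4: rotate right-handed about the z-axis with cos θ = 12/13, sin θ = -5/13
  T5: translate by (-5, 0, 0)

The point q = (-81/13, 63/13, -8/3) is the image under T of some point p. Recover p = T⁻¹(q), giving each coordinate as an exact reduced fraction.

T1 = [1 0 0 0; 0 -1 0 0; 0 0 1 0; 0 0 0 1]
T2·T1 = [1 0 0 0; 0 -1 0 0; 0 0 -1 0; 0 0 0 1]
T3·…·T1 = [1 -1/2 0 0; 0 -1 0 0; 0 0 -1 0; 0 0 0 1]
T4·…·T1 = [12/13 -11/13 0 0; -5/13 -19/26 0 0; 0 0 -1 0; 0 0 0 1]
T5·…·T1 = [12/13 -11/13 0 -5; -5/13 -19/26 0 0; 0 0 -1 0; 0 0 0 1]
det M = 1; M⁻¹ = [19/26 -11/13 0 95/26; -5/13 -12/13 0 -25/13; 0 0 -1 0; 0 0 0 1]
M⁻¹ · (-81/13, 63/13, -8/3)ᵀ = (-5, -4, 8/3)ᵀ

p = (-5, -4, 8/3)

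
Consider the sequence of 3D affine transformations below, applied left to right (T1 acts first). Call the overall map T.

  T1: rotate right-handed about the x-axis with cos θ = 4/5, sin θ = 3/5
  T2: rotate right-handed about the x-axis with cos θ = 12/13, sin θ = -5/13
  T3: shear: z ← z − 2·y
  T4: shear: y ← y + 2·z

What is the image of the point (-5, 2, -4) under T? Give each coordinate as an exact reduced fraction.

T(p) = (-5, -202/13, -120/13)

T1 rotate right-handed about the x-axis with cos θ = 4/5, sin θ = 3/5: (-5, 2, -4) → (-5, 4, -2)
T2 rotate right-handed about the x-axis with cos θ = 12/13, sin θ = -5/13: (-5, 4, -2) → (-5, 38/13, -44/13)
T3 shear: z ← z − 2·y: (-5, 38/13, -44/13) → (-5, 38/13, -120/13)
T4 shear: y ← y + 2·z: (-5, 38/13, -120/13) → (-5, -202/13, -120/13)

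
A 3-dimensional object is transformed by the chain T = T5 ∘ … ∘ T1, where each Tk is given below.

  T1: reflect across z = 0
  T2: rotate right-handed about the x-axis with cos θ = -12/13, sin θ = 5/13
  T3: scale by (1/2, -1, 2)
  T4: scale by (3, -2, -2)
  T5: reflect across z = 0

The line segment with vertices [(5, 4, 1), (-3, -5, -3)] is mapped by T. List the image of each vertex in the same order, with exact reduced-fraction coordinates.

T1 reflect across z = 0: (5, 4, 1) → (5, 4, -1); (-3, -5, -3) → (-3, -5, 3)
T2 rotate right-handed about the x-axis with cos θ = -12/13, sin θ = 5/13: (5, 4, -1) → (5, -43/13, 32/13); (-3, -5, 3) → (-3, 45/13, -61/13)
T3 scale by (1/2, -1, 2): (5, -43/13, 32/13) → (5/2, 43/13, 64/13); (-3, 45/13, -61/13) → (-3/2, -45/13, -122/13)
T4 scale by (3, -2, -2): (5/2, 43/13, 64/13) → (15/2, -86/13, -128/13); (-3/2, -45/13, -122/13) → (-9/2, 90/13, 244/13)
T5 reflect across z = 0: (15/2, -86/13, -128/13) → (15/2, -86/13, 128/13); (-9/2, 90/13, 244/13) → (-9/2, 90/13, -244/13)

image vertices: (15/2, -86/13, 128/13), (-9/2, 90/13, -244/13)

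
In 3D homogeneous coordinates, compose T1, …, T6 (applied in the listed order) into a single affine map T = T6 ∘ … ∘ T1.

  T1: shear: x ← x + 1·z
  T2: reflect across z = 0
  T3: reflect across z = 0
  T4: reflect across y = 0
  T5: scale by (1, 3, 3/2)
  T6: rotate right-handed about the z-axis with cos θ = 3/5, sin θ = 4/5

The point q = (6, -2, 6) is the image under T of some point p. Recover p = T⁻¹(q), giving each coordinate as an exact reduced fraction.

p = (-2, 2, 4)

T1 = [1 0 1 0; 0 1 0 0; 0 0 1 0; 0 0 0 1]
T2·T1 = [1 0 1 0; 0 1 0 0; 0 0 -1 0; 0 0 0 1]
T3·…·T1 = [1 0 1 0; 0 1 0 0; 0 0 1 0; 0 0 0 1]
T4·…·T1 = [1 0 1 0; 0 -1 0 0; 0 0 1 0; 0 0 0 1]
T5·…·T1 = [1 0 1 0; 0 -3 0 0; 0 0 3/2 0; 0 0 0 1]
T6·…·T1 = [3/5 12/5 3/5 0; 4/5 -9/5 4/5 0; 0 0 3/2 0; 0 0 0 1]
det M = -9/2; M⁻¹ = [3/5 4/5 -2/3 0; 4/15 -1/5 0 0; 0 0 2/3 0; 0 0 0 1]
M⁻¹ · (6, -2, 6)ᵀ = (-2, 2, 4)ᵀ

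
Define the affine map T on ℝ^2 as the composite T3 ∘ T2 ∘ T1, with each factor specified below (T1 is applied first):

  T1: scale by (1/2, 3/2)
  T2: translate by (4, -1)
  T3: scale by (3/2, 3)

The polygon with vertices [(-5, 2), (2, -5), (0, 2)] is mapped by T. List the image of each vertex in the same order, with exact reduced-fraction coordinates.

image vertices: (9/4, 6), (15/2, -51/2), (6, 6)

T1 scale by (1/2, 3/2): (-5, 2) → (-5/2, 3); (2, -5) → (1, -15/2); (0, 2) → (0, 3)
T2 translate by (4, -1): (-5/2, 3) → (3/2, 2); (1, -15/2) → (5, -17/2); (0, 3) → (4, 2)
T3 scale by (3/2, 3): (3/2, 2) → (9/4, 6); (5, -17/2) → (15/2, -51/2); (4, 2) → (6, 6)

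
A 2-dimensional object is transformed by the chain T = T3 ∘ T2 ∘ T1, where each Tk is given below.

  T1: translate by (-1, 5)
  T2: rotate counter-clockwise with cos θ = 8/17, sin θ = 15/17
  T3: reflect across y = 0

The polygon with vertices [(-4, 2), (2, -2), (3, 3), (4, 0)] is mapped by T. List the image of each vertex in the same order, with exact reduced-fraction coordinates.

T1 translate by (-1, 5): (-4, 2) → (-5, 7); (2, -2) → (1, 3); (3, 3) → (2, 8); (4, 0) → (3, 5)
T2 rotate counter-clockwise with cos θ = 8/17, sin θ = 15/17: (-5, 7) → (-145/17, -19/17); (1, 3) → (-37/17, 39/17); (2, 8) → (-104/17, 94/17); (3, 5) → (-3, 5)
T3 reflect across y = 0: (-145/17, -19/17) → (-145/17, 19/17); (-37/17, 39/17) → (-37/17, -39/17); (-104/17, 94/17) → (-104/17, -94/17); (-3, 5) → (-3, -5)

image vertices: (-145/17, 19/17), (-37/17, -39/17), (-104/17, -94/17), (-3, -5)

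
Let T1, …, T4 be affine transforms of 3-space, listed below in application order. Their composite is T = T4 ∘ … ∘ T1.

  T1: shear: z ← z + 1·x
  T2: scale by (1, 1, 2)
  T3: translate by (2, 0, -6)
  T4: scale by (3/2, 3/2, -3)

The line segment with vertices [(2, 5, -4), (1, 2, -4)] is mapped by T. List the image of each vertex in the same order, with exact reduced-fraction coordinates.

image vertices: (6, 15/2, 30), (9/2, 3, 36)

T1 shear: z ← z + 1·x: (2, 5, -4) → (2, 5, -2); (1, 2, -4) → (1, 2, -3)
T2 scale by (1, 1, 2): (2, 5, -2) → (2, 5, -4); (1, 2, -3) → (1, 2, -6)
T3 translate by (2, 0, -6): (2, 5, -4) → (4, 5, -10); (1, 2, -6) → (3, 2, -12)
T4 scale by (3/2, 3/2, -3): (4, 5, -10) → (6, 15/2, 30); (3, 2, -12) → (9/2, 3, 36)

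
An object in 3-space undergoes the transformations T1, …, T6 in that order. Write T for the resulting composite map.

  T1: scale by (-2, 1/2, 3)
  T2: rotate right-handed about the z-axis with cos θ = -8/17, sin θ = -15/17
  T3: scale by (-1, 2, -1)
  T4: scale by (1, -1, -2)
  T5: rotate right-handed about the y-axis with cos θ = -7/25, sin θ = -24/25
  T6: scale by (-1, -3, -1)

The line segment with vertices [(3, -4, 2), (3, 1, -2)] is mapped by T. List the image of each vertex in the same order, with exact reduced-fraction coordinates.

image vertices: (954/85, 636/17, 372/85), (-10569/850, 516/17, -96/425)

T1 scale by (-2, 1/2, 3): (3, -4, 2) → (-6, -2, 6); (3, 1, -2) → (-6, 1/2, -6)
T2 rotate right-handed about the z-axis with cos θ = -8/17, sin θ = -15/17: (-6, -2, 6) → (18/17, 106/17, 6); (-6, 1/2, -6) → (111/34, 86/17, -6)
T3 scale by (-1, 2, -1): (18/17, 106/17, 6) → (-18/17, 212/17, -6); (111/34, 86/17, -6) → (-111/34, 172/17, 6)
T4 scale by (1, -1, -2): (-18/17, 212/17, -6) → (-18/17, -212/17, 12); (-111/34, 172/17, 6) → (-111/34, -172/17, -12)
T5 rotate right-handed about the y-axis with cos θ = -7/25, sin θ = -24/25: (-18/17, -212/17, 12) → (-954/85, -212/17, -372/85); (-111/34, -172/17, -12) → (10569/850, -172/17, 96/425)
T6 scale by (-1, -3, -1): (-954/85, -212/17, -372/85) → (954/85, 636/17, 372/85); (10569/850, -172/17, 96/425) → (-10569/850, 516/17, -96/425)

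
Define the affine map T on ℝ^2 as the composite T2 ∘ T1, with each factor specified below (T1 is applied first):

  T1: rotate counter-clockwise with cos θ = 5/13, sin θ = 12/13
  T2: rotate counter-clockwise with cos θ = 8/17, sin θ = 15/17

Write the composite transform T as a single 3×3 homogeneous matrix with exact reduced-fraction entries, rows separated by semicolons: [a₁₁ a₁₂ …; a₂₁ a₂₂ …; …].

T = [-140/221 -171/221 0; 171/221 -140/221 0; 0 0 1]

T1 = [5/13 -12/13 0; 12/13 5/13 0; 0 0 1]
T2·T1 = [-140/221 -171/221 0; 171/221 -140/221 0; 0 0 1]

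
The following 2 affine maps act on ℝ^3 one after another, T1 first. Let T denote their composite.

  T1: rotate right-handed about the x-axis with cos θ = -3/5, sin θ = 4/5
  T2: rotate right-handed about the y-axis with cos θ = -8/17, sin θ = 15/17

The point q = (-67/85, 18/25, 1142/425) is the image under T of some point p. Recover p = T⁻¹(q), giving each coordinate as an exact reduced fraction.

T1 = [1 0 0 0; 0 -3/5 -4/5 0; 0 4/5 -3/5 0; 0 0 0 1]
T2·T1 = [-8/17 12/17 -9/17 0; 0 -3/5 -4/5 0; -15/17 -32/85 24/85 0; 0 0 0 1]
det M = 1; M⁻¹ = [-8/17 0 -15/17 0; 12/17 -3/5 -32/85 0; -9/17 -4/5 24/85 0; 0 0 0 1]
M⁻¹ · (-67/85, 18/25, 1142/425)ᵀ = (-2, -2, 3/5)ᵀ

p = (-2, -2, 3/5)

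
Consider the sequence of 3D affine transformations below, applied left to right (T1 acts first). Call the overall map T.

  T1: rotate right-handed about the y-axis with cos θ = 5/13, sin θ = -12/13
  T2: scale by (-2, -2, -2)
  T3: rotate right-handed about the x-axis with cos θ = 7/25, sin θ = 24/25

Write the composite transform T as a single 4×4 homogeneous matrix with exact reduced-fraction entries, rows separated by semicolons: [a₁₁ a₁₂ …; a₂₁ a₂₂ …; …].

T = [-10/13 0 24/13 0; 576/325 -14/25 48/65 0; -168/325 -48/25 -14/65 0; 0 0 0 1]

T1 = [5/13 0 -12/13 0; 0 1 0 0; 12/13 0 5/13 0; 0 0 0 1]
T2·T1 = [-10/13 0 24/13 0; 0 -2 0 0; -24/13 0 -10/13 0; 0 0 0 1]
T3·…·T1 = [-10/13 0 24/13 0; 576/325 -14/25 48/65 0; -168/325 -48/25 -14/65 0; 0 0 0 1]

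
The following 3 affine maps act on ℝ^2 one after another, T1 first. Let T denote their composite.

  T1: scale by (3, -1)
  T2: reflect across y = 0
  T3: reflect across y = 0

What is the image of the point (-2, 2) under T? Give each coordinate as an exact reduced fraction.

T1 scale by (3, -1): (-2, 2) → (-6, -2)
T2 reflect across y = 0: (-6, -2) → (-6, 2)
T3 reflect across y = 0: (-6, 2) → (-6, -2)

T(p) = (-6, -2)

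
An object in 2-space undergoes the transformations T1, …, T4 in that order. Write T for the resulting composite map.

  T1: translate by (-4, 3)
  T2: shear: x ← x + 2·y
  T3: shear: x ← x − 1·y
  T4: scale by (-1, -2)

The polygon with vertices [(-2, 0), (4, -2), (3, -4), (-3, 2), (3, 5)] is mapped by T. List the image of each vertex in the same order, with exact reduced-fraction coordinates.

T1 translate by (-4, 3): (-2, 0) → (-6, 3); (4, -2) → (0, 1); (3, -4) → (-1, -1); (-3, 2) → (-7, 5); (3, 5) → (-1, 8)
T2 shear: x ← x + 2·y: (-6, 3) → (0, 3); (0, 1) → (2, 1); (-1, -1) → (-3, -1); (-7, 5) → (3, 5); (-1, 8) → (15, 8)
T3 shear: x ← x − 1·y: (0, 3) → (-3, 3); (2, 1) → (1, 1); (-3, -1) → (-2, -1); (3, 5) → (-2, 5); (15, 8) → (7, 8)
T4 scale by (-1, -2): (-3, 3) → (3, -6); (1, 1) → (-1, -2); (-2, -1) → (2, 2); (-2, 5) → (2, -10); (7, 8) → (-7, -16)

image vertices: (3, -6), (-1, -2), (2, 2), (2, -10), (-7, -16)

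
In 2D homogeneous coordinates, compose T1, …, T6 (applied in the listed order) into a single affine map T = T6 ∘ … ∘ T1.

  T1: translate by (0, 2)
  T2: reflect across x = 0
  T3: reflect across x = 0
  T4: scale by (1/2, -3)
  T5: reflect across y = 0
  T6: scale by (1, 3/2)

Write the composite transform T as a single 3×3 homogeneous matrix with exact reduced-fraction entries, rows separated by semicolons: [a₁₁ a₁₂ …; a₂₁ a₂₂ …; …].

T = [1/2 0 0; 0 9/2 9; 0 0 1]

T1 = [1 0 0; 0 1 2; 0 0 1]
T2·T1 = [-1 0 0; 0 1 2; 0 0 1]
T3·…·T1 = [1 0 0; 0 1 2; 0 0 1]
T4·…·T1 = [1/2 0 0; 0 -3 -6; 0 0 1]
T5·…·T1 = [1/2 0 0; 0 3 6; 0 0 1]
T6·…·T1 = [1/2 0 0; 0 9/2 9; 0 0 1]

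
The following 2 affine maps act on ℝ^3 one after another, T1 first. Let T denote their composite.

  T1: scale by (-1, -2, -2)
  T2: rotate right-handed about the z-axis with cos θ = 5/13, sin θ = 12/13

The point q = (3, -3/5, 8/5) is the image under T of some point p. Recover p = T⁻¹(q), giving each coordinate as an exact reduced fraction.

p = (-3/5, 3/2, -4/5)

T1 = [-1 0 0 0; 0 -2 0 0; 0 0 -2 0; 0 0 0 1]
T2·T1 = [-5/13 24/13 0 0; -12/13 -10/13 0 0; 0 0 -2 0; 0 0 0 1]
det M = -4; M⁻¹ = [-5/13 -12/13 0 0; 6/13 -5/26 0 0; 0 0 -1/2 0; 0 0 0 1]
M⁻¹ · (3, -3/5, 8/5)ᵀ = (-3/5, 3/2, -4/5)ᵀ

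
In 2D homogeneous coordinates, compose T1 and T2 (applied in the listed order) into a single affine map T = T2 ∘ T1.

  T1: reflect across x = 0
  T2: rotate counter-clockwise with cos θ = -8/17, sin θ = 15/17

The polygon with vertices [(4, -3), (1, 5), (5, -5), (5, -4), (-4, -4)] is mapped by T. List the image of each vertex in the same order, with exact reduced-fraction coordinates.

T1 reflect across x = 0: (4, -3) → (-4, -3); (1, 5) → (-1, 5); (5, -5) → (-5, -5); (5, -4) → (-5, -4); (-4, -4) → (4, -4)
T2 rotate counter-clockwise with cos θ = -8/17, sin θ = 15/17: (-4, -3) → (77/17, -36/17); (-1, 5) → (-67/17, -55/17); (-5, -5) → (115/17, -35/17); (-5, -4) → (100/17, -43/17); (4, -4) → (28/17, 92/17)

image vertices: (77/17, -36/17), (-67/17, -55/17), (115/17, -35/17), (100/17, -43/17), (28/17, 92/17)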